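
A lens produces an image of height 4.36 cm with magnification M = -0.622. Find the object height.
ho = |hi|/|M| = 7.01 cm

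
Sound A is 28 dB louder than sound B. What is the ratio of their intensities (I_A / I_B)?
I_A/I_B = 10^(Δβ/10) = 631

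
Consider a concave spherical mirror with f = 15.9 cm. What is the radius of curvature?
R = 2|f| = 31.8 cm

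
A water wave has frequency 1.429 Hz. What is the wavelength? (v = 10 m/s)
λ = v/f = 6.998 m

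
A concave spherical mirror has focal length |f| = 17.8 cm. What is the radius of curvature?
R = 2|f| = 35.6 cm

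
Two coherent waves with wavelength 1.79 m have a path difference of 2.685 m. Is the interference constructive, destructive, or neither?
destructive — path difference = 1.5λ, an odd multiple of λ/2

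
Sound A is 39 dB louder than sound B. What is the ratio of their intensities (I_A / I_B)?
I_A/I_B = 10^(Δβ/10) = 7943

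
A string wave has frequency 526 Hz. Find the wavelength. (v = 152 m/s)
λ = v/f = 0.289 m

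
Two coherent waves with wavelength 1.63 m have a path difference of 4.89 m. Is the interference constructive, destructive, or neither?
constructive — path difference = 3λ, a whole number of wavelengths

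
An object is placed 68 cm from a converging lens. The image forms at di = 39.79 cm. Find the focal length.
1/f = 1/do + 1/di → f = 25.1 cm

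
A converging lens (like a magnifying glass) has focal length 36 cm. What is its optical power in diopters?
P = 1/f = 2.778 D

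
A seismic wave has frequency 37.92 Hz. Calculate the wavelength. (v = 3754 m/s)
λ = v/f = 99 m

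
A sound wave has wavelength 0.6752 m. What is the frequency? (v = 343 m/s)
f = v/λ = 508 Hz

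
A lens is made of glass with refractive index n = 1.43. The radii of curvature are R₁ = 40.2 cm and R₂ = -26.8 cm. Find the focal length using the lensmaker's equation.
1/f = (n − 1)(1/R₁ − 1/R₂) → f = 37.4 cm (converging lens)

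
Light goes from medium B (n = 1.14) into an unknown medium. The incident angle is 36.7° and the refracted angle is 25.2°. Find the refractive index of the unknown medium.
n₂ = n₁·sin θ₁ / sin θ₂ = 1.6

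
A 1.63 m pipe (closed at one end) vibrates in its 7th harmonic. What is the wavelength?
λₙ = 4L/n = 0.9314 m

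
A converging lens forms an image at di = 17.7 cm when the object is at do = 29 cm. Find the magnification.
M = −di/do = -0.6103 (inverted image)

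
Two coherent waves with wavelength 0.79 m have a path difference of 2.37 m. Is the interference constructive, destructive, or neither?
constructive — path difference = 3λ, a whole number of wavelengths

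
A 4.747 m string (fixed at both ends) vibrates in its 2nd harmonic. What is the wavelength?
λₙ = 2L/n = 4.747 m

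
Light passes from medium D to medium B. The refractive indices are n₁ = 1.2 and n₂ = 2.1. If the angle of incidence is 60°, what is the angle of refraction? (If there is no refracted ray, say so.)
sin θ₂ = (n₁/n₂)·sin θ₁ = 0.4949 → θ₂ = 29.66°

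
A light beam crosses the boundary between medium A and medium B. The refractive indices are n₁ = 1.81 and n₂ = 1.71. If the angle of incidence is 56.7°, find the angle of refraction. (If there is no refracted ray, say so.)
sin θ₂ = (n₁/n₂)·sin θ₁ = 0.8847 → θ₂ = 62.21°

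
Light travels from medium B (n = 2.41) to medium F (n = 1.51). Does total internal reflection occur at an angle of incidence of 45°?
θc = arcsin(n₂/n₁) = 38.8°; 45° > θc, so yes — total internal reflection.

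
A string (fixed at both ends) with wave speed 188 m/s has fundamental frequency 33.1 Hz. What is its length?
L = v/(2f₁) = 2.84 m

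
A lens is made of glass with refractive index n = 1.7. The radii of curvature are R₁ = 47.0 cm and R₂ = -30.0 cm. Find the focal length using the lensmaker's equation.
1/f = (n − 1)(1/R₁ − 1/R₂) → f = 26.16 cm (converging lens)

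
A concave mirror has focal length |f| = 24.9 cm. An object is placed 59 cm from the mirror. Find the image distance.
f = +24.9 cm (concave); 1/di = 1/f − 1/do → di = 43.08 cm (real image, in front of mirror)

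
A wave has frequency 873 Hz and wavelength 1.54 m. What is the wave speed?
v = fλ = 1344 m/s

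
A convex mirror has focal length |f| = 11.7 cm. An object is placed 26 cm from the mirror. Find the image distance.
f = −11.7 cm (convex); 1/di = 1/f − 1/do → di = -8.069 cm (virtual image, behind mirror)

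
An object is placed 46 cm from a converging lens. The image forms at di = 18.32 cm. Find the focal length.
1/f = 1/do + 1/di → f = 13.1 cm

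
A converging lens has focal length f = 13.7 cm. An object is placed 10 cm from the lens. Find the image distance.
1/di = 1/f − 1/do → di = -37.03 cm (virtual image)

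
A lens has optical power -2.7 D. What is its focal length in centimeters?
f = 1/P = -37.04 cm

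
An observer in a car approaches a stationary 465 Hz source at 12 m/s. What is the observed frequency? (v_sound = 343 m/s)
f_obs = f·(v + v_o)/v = 481.3 Hz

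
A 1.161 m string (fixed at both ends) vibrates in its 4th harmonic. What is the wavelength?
λₙ = 2L/n = 0.5805 m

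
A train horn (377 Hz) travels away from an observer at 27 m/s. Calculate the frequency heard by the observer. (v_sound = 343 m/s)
f_obs = f·v/(v + v_s) = 349.5 Hz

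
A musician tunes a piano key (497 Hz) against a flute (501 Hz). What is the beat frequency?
4 Hz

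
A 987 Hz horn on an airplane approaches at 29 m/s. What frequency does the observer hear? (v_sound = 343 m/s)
f_obs = f·v/(v − v_s) = 1078 Hz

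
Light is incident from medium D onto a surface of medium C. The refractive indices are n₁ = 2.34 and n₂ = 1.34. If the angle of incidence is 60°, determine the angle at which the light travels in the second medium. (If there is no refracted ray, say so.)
sin θ₂ = (n₁/n₂)·sin θ₁ = 1.512 > 1, so there is no refracted ray — the light undergoes total internal reflection.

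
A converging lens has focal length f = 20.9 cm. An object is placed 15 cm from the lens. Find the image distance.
1/di = 1/f − 1/do → di = -53.14 cm (virtual image)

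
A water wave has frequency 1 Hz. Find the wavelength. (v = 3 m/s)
λ = v/f = 3 m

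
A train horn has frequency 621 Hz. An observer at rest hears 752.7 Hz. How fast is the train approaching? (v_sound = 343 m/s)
v_s = v·(1 − f/f_obs) = 60.01 m/s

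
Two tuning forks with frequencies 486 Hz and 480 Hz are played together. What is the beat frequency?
6 Hz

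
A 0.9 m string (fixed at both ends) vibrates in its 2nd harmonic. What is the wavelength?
λₙ = 2L/n = 0.9 m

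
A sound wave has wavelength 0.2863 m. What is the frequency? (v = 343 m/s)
f = v/λ = 1198 Hz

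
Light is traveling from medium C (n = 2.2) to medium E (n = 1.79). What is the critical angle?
θc = arcsin(n₂/n₁) = 54.45°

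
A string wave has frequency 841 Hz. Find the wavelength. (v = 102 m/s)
λ = v/f = 0.1213 m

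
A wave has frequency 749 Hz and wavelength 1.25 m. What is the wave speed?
v = fλ = 936.2 m/s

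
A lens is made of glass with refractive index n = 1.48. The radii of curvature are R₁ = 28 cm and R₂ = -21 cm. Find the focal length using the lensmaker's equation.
1/f = (n − 1)(1/R₁ − 1/R₂) → f = 25 cm (converging lens)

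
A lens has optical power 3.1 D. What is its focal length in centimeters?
f = 1/P = 32.26 cm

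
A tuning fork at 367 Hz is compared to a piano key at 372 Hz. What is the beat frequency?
5 Hz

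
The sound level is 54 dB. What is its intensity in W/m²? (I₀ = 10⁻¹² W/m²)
I = I₀·10^(β/10) = 2.51 × 10⁻⁷ W/m²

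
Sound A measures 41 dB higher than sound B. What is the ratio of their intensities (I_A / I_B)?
I_A/I_B = 10^(Δβ/10) = 12590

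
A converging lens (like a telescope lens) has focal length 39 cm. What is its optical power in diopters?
P = 1/f = 2.564 D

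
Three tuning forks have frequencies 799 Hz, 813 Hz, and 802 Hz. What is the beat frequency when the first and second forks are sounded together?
14 Hz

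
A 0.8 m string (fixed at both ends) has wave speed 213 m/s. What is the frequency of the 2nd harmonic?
fₙ = nv/(2L) = 266.2 Hz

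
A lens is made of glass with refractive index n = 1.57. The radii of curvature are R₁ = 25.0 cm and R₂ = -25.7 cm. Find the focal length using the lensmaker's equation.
1/f = (n − 1)(1/R₁ − 1/R₂) → f = 22.23 cm (converging lens)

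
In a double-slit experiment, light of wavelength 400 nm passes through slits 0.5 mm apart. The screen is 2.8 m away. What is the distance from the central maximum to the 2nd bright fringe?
y = mλL/d = 4.48 mm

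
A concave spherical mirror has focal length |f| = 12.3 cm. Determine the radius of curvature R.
R = 2|f| = 24.6 cm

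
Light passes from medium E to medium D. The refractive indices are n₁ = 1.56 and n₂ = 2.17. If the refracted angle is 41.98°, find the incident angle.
sin θ₁ = (n₂/n₁)·sin θ₂ → θ₁ = 68.5°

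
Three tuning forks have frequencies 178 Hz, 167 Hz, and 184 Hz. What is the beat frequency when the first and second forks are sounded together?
11 Hz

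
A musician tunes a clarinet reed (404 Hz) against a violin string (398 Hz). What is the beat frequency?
6 Hz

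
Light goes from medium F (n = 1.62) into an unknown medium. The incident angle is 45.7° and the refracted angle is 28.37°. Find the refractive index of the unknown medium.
n₂ = n₁·sin θ₁ / sin θ₂ = 2.44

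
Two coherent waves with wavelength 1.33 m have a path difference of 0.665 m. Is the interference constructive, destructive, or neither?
destructive — path difference = 0.5λ, an odd multiple of λ/2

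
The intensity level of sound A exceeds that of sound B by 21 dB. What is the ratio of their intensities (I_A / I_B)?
I_A/I_B = 10^(Δβ/10) = 125.9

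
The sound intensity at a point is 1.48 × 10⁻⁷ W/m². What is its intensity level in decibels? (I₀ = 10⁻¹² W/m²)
β = 10·log₁₀(I/I₀) = 51.7 dB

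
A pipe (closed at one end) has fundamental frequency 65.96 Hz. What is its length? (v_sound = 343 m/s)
L = v/(4f₁) = 1.3 m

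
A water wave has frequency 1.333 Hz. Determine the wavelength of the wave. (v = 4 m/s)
λ = v/f = 3.001 m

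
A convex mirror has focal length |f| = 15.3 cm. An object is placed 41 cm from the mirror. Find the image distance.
f = −15.3 cm (convex); 1/di = 1/f − 1/do → di = -11.14 cm (virtual image, behind mirror)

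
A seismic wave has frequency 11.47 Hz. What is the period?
T = 1/f = 0.08718 s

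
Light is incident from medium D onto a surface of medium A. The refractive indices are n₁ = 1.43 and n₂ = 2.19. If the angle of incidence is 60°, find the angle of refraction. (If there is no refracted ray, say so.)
sin θ₂ = (n₁/n₂)·sin θ₁ = 0.5655 → θ₂ = 34.44°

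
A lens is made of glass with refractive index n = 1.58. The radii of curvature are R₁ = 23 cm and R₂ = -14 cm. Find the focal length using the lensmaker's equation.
1/f = (n − 1)(1/R₁ − 1/R₂) → f = 15 cm (converging lens)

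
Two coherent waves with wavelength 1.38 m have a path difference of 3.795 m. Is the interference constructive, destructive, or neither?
neither (partial) — path difference = 2.75λ, neither a whole number of wavelengths nor an odd multiple of λ/2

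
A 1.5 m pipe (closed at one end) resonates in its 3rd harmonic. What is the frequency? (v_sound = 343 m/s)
fₙ = nv/(4L) = 171.5 Hz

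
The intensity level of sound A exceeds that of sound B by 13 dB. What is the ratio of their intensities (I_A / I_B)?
I_A/I_B = 10^(Δβ/10) = 19.95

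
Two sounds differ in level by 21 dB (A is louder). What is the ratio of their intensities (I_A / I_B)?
I_A/I_B = 10^(Δβ/10) = 125.9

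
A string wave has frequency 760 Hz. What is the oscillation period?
T = 1/f = 0.001316 s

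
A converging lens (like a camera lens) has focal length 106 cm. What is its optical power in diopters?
P = 1/f = 0.9434 D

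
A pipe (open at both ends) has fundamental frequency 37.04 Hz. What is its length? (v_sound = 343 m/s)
L = v/(2f₁) = 4.63 m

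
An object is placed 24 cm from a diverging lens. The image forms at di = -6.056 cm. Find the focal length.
1/f = 1/do + 1/di → f = -8.1 cm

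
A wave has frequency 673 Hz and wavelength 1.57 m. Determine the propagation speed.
v = fλ = 1057 m/s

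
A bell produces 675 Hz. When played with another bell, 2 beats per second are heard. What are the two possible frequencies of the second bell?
f₂ = 675 ± 2 Hz → 677 Hz or 673 Hz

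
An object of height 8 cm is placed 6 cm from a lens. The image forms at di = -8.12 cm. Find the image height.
hi = (-di/do) × ho = 10.83 cm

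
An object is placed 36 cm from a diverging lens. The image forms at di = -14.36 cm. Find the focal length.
1/f = 1/do + 1/di → f = -23.89 cm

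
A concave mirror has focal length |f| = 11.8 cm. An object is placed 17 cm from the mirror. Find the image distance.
f = +11.8 cm (concave); 1/di = 1/f − 1/do → di = 38.58 cm (real image, in front of mirror)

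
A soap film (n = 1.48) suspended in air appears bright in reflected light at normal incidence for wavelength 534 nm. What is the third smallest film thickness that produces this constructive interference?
2nt = (m − ½)λ with m = 3 → t = (m − ½)λ/(2n) = 451 nm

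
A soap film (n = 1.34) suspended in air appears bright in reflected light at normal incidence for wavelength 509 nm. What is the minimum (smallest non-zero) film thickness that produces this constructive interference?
2nt = (m − ½)λ with m = 1 → t = (m − ½)λ/(2n) = 94.96 nm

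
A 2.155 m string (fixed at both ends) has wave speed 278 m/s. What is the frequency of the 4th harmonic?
fₙ = nv/(2L) = 258 Hz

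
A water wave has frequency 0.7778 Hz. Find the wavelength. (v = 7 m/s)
λ = v/f = 9 m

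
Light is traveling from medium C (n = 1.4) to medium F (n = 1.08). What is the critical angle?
θc = arcsin(n₂/n₁) = 50.48°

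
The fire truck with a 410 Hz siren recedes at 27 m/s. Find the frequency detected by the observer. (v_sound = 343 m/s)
f_obs = f·v/(v + v_s) = 380.1 Hz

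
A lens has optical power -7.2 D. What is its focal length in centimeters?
f = 1/P = -13.89 cm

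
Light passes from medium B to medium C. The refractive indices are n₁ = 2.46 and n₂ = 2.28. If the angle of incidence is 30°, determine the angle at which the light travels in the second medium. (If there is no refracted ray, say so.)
sin θ₂ = (n₁/n₂)·sin θ₁ = 0.5395 → θ₂ = 32.65°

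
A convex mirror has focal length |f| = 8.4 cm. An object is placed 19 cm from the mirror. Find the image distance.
f = −8.4 cm (convex); 1/di = 1/f − 1/do → di = -5.825 cm (virtual image, behind mirror)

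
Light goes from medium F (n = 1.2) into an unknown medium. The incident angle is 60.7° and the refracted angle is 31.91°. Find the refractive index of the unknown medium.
n₂ = n₁·sin θ₁ / sin θ₂ = 1.98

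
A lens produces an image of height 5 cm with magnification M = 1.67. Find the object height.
ho = |hi|/|M| = 2.994 cm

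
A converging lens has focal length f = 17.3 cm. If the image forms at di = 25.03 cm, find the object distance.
1/do = 1/f − 1/di → do = 56.02 cm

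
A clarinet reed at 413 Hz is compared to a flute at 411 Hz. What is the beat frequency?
2 Hz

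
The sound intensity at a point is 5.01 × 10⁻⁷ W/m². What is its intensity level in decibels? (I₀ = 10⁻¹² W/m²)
β = 10·log₁₀(I/I₀) = 57 dB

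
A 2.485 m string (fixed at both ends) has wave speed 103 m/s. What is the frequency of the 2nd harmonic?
fₙ = nv/(2L) = 41.45 Hz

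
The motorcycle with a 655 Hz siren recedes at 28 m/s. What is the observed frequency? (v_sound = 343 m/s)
f_obs = f·v/(v + v_s) = 605.6 Hz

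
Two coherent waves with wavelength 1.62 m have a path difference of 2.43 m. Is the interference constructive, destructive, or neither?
destructive — path difference = 1.5λ, an odd multiple of λ/2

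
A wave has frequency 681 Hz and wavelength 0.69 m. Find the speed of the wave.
v = fλ = 469.9 m/s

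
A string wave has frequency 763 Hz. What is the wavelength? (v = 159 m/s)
λ = v/f = 0.2084 m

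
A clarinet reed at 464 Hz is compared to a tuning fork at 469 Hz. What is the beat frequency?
5 Hz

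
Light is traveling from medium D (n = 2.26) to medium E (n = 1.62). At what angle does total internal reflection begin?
θc = arcsin(n₂/n₁) = 45.79°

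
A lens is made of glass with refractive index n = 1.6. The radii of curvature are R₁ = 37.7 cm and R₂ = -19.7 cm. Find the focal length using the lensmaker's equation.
1/f = (n − 1)(1/R₁ − 1/R₂) → f = 21.56 cm (converging lens)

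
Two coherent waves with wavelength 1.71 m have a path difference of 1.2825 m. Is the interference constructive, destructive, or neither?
neither (partial) — path difference = 0.75λ, neither a whole number of wavelengths nor an odd multiple of λ/2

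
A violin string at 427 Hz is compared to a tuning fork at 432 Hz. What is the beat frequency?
5 Hz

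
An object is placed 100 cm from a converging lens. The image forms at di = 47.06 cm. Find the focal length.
1/f = 1/do + 1/di → f = 32 cm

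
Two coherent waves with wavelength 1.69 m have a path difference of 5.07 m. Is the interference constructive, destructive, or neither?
constructive — path difference = 3λ, a whole number of wavelengths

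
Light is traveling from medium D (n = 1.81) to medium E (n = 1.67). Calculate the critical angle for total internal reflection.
θc = arcsin(n₂/n₁) = 67.32°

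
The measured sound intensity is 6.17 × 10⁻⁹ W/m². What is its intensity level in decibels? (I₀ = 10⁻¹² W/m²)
β = 10·log₁₀(I/I₀) = 37.9 dB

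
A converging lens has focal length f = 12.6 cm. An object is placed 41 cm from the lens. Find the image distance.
1/di = 1/f − 1/do → di = 18.19 cm (real image)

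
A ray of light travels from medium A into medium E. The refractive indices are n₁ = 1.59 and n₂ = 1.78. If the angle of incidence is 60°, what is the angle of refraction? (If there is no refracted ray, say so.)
sin θ₂ = (n₁/n₂)·sin θ₁ = 0.7736 → θ₂ = 50.68°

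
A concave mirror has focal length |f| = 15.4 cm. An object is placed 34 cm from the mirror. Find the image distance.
f = +15.4 cm (concave); 1/di = 1/f − 1/do → di = 28.15 cm (real image, in front of mirror)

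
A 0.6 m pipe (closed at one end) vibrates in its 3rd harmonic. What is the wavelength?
λₙ = 4L/n = 0.8 m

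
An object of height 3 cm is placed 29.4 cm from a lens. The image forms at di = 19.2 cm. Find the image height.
hi = (-di/do) × ho = -1.959 cm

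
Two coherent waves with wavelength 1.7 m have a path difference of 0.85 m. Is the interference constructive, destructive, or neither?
destructive — path difference = 0.5λ, an odd multiple of λ/2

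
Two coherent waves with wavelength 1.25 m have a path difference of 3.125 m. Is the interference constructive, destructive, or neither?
destructive — path difference = 2.5λ, an odd multiple of λ/2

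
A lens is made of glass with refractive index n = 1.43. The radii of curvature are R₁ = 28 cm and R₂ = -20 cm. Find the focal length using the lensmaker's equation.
1/f = (n − 1)(1/R₁ − 1/R₂) → f = 27.13 cm (converging lens)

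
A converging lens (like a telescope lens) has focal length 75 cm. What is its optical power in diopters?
P = 1/f = 1.333 D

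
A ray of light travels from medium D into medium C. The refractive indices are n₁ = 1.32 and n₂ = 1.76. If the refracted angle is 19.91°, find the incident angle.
sin θ₁ = (n₂/n₁)·sin θ₂ → θ₁ = 27°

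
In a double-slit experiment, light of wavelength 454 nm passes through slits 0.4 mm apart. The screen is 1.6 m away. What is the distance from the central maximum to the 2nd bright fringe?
y = mλL/d = 3.632 mm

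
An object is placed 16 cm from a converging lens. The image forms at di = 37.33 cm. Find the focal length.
1/f = 1/do + 1/di → f = 11.2 cm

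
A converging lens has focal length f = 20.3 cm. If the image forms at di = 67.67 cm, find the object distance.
1/do = 1/f − 1/di → do = 29 cm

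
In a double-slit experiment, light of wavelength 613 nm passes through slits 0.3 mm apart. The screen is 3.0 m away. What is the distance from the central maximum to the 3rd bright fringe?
y = mλL/d = 18.39 mm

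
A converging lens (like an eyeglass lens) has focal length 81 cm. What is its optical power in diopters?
P = 1/f = 1.235 D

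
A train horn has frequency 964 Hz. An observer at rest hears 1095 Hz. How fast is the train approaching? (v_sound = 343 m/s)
v_s = v·(1 − f/f_obs) = 41.03 m/s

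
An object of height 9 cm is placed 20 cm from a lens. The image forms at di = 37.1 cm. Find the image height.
hi = (-di/do) × ho = -16.7 cm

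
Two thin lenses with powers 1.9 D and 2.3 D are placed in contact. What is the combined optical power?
P_total = P₁ + P₂ = 4.2 D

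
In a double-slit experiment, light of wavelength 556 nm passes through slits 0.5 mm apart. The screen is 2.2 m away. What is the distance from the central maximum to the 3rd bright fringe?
y = mλL/d = 7.339 mm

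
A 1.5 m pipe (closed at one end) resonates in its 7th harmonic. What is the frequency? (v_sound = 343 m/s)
fₙ = nv/(4L) = 400.2 Hz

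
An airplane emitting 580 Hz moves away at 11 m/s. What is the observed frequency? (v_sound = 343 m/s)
f_obs = f·v/(v + v_s) = 562 Hz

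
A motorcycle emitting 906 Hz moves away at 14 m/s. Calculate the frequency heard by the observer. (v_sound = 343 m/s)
f_obs = f·v/(v + v_s) = 870.5 Hz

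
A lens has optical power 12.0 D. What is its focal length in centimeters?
f = 1/P = 8.333 cm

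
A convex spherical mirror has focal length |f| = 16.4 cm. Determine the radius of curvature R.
R = 2|f| = 32.8 cm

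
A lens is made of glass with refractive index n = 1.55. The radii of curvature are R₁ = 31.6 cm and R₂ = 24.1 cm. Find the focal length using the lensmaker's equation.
1/f = (n − 1)(1/R₁ − 1/R₂) → f = -184.6 cm (diverging lens)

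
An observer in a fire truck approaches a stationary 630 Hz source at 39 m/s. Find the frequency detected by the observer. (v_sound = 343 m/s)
f_obs = f·(v + v_o)/v = 701.6 Hz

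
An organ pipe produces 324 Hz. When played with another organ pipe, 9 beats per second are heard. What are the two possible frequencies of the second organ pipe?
f₂ = 324 ± 9 Hz → 333 Hz or 315 Hz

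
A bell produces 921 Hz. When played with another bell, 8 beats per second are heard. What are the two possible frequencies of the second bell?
f₂ = 921 ± 8 Hz → 929 Hz or 913 Hz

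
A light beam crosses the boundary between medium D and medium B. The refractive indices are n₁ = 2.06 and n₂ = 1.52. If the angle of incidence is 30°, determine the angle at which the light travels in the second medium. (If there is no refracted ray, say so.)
sin θ₂ = (n₁/n₂)·sin θ₁ = 0.6776 → θ₂ = 42.66°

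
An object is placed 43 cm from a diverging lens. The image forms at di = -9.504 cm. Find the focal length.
1/f = 1/do + 1/di → f = -12.2 cm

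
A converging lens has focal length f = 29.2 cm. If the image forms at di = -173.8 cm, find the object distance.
1/do = 1/f − 1/di → do = 25 cm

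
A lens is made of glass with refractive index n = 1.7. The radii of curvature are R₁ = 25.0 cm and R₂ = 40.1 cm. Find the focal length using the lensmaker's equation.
1/f = (n − 1)(1/R₁ − 1/R₂) → f = 94.84 cm (converging lens)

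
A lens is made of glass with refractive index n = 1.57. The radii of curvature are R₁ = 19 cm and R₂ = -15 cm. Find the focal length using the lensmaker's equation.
1/f = (n − 1)(1/R₁ − 1/R₂) → f = 14.71 cm (converging lens)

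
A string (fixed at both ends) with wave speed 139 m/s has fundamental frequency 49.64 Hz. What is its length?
L = v/(2f₁) = 1.4 m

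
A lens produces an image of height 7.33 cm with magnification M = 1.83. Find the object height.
ho = |hi|/|M| = 4.005 cm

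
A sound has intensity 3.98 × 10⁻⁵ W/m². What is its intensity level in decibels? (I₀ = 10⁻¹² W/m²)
β = 10·log₁₀(I/I₀) = 76 dB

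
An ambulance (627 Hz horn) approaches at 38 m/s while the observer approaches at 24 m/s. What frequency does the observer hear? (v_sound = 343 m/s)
f_obs = f·(v + v_o)/(v − v_s) = 754.5 Hz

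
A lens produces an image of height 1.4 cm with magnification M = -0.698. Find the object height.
ho = |hi|/|M| = 2.006 cm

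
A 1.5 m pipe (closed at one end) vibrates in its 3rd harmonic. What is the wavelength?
λₙ = 4L/n = 2 m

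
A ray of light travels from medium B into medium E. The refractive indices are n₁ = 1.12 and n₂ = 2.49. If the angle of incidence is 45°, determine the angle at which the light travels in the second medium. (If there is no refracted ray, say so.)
sin θ₂ = (n₁/n₂)·sin θ₁ = 0.3181 → θ₂ = 18.55°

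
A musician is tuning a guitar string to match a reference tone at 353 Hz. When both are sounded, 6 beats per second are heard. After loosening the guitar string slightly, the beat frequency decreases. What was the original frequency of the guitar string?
359 Hz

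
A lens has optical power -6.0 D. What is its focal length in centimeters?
f = 1/P = -16.67 cm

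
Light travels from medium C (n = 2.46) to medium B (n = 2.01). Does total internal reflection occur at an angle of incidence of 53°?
θc = arcsin(n₂/n₁) = 54.79°; 53° < θc, so no — the ray refracts.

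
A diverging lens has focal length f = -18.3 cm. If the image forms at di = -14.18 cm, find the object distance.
1/do = 1/f − 1/di → do = 62.98 cm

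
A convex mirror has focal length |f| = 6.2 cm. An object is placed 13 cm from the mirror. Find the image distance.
f = −6.2 cm (convex); 1/di = 1/f − 1/do → di = -4.198 cm (virtual image, behind mirror)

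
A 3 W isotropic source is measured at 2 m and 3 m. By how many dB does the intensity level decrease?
Δβ = 20·log₁₀(r₂/r₁) = 3.522 dB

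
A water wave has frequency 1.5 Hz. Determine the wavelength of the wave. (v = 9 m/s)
λ = v/f = 6 m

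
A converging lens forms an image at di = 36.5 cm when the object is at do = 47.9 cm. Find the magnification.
M = −di/do = -0.762 (inverted image)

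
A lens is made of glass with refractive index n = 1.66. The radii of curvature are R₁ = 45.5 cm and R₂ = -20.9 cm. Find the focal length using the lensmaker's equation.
1/f = (n − 1)(1/R₁ − 1/R₂) → f = 21.7 cm (converging lens)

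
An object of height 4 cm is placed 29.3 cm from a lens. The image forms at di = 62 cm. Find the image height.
hi = (-di/do) × ho = -8.464 cm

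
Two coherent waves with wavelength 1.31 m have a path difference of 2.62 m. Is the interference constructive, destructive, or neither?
constructive — path difference = 2λ, a whole number of wavelengths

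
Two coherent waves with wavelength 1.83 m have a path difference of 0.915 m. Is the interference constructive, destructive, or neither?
destructive — path difference = 0.5λ, an odd multiple of λ/2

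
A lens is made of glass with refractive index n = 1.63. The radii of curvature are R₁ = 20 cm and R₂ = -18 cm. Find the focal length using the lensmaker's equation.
1/f = (n − 1)(1/R₁ − 1/R₂) → f = 15.04 cm (converging lens)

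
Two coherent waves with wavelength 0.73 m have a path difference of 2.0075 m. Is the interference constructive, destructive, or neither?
neither (partial) — path difference = 2.75λ, neither a whole number of wavelengths nor an odd multiple of λ/2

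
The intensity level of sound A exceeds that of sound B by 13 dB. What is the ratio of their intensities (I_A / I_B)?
I_A/I_B = 10^(Δβ/10) = 19.95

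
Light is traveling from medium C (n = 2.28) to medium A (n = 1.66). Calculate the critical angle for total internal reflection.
θc = arcsin(n₂/n₁) = 46.72°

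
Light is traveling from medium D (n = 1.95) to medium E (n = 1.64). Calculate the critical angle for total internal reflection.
θc = arcsin(n₂/n₁) = 57.25°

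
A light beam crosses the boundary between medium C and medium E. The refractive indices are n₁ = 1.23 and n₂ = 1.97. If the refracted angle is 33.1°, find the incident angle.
sin θ₁ = (n₂/n₁)·sin θ₂ → θ₁ = 61°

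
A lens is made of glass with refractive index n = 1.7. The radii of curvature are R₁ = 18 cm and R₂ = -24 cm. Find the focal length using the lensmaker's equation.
1/f = (n − 1)(1/R₁ − 1/R₂) → f = 14.69 cm (converging lens)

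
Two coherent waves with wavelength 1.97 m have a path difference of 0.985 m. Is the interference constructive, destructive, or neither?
destructive — path difference = 0.5λ, an odd multiple of λ/2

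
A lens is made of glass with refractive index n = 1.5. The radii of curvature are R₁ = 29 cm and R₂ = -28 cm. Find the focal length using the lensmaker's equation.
1/f = (n − 1)(1/R₁ − 1/R₂) → f = 28.49 cm (converging lens)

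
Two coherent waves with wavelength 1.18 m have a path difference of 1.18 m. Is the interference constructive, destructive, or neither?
constructive — path difference = 1λ, a whole number of wavelengths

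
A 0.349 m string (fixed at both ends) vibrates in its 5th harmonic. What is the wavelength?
λₙ = 2L/n = 0.1396 m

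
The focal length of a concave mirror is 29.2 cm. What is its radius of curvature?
R = 2|f| = 58.4 cm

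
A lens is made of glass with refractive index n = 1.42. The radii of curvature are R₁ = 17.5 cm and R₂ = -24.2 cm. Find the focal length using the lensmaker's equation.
1/f = (n − 1)(1/R₁ − 1/R₂) → f = 24.18 cm (converging lens)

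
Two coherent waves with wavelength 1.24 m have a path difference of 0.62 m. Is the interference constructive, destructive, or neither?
destructive — path difference = 0.5λ, an odd multiple of λ/2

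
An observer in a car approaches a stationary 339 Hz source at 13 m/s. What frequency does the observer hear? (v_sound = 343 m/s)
f_obs = f·(v + v_o)/v = 351.8 Hz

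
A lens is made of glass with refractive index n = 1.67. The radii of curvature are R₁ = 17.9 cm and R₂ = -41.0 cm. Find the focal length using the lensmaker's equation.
1/f = (n − 1)(1/R₁ − 1/R₂) → f = 18.6 cm (converging lens)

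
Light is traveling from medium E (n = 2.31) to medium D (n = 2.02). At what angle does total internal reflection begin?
θc = arcsin(n₂/n₁) = 60.98°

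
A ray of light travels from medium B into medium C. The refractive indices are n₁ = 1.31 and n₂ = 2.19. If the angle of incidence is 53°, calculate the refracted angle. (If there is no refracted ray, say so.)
sin θ₂ = (n₁/n₂)·sin θ₁ = 0.4777 → θ₂ = 28.54°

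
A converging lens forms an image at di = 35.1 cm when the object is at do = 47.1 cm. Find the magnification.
M = −di/do = -0.7452 (inverted image)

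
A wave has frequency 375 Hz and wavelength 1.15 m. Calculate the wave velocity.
v = fλ = 431.2 m/s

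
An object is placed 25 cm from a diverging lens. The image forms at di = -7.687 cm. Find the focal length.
1/f = 1/do + 1/di → f = -11.1 cm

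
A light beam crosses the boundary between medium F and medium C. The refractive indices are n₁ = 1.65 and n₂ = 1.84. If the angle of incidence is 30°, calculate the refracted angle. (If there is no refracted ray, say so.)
sin θ₂ = (n₁/n₂)·sin θ₁ = 0.4484 → θ₂ = 26.64°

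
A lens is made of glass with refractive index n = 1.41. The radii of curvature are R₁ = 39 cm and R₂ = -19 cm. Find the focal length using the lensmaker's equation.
1/f = (n − 1)(1/R₁ − 1/R₂) → f = 31.16 cm (converging lens)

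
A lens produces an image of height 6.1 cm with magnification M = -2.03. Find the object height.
ho = |hi|/|M| = 3.005 cm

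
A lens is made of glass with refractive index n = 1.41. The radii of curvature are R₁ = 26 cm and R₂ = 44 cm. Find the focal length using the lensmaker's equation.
1/f = (n − 1)(1/R₁ − 1/R₂) → f = 155 cm (converging lens)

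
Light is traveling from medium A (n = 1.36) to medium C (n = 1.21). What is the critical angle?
θc = arcsin(n₂/n₁) = 62.84°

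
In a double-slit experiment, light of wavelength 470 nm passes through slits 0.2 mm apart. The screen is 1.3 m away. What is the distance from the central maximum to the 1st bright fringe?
y = mλL/d = 3.055 mm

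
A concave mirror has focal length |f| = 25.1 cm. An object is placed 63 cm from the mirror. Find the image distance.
f = +25.1 cm (concave); 1/di = 1/f − 1/do → di = 41.72 cm (real image, in front of mirror)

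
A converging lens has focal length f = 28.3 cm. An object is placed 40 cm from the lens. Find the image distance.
1/di = 1/f − 1/do → di = 96.75 cm (real image)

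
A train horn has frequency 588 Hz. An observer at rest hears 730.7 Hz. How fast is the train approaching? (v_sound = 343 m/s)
v_s = v·(1 − f/f_obs) = 66.99 m/s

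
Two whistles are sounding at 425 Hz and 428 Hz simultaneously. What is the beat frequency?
3 Hz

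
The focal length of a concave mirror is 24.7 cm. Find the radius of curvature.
R = 2|f| = 49.4 cm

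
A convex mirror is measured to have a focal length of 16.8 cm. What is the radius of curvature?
R = 2|f| = 33.6 cm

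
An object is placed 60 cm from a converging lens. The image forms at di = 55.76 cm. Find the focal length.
1/f = 1/do + 1/di → f = 28.9 cm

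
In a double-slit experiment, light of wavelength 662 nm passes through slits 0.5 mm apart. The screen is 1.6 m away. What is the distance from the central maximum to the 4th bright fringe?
y = mλL/d = 8.474 mm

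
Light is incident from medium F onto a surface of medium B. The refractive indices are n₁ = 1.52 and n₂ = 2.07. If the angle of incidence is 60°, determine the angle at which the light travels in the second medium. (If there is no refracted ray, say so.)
sin θ₂ = (n₁/n₂)·sin θ₁ = 0.6359 → θ₂ = 39.49°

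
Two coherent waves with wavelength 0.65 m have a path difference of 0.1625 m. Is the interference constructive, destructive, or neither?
neither (partial) — path difference = 0.25λ, neither a whole number of wavelengths nor an odd multiple of λ/2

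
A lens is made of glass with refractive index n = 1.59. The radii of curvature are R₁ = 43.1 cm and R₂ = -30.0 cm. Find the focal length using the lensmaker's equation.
1/f = (n − 1)(1/R₁ − 1/R₂) → f = 29.98 cm (converging lens)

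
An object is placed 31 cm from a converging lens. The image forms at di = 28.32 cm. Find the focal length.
1/f = 1/do + 1/di → f = 14.8 cm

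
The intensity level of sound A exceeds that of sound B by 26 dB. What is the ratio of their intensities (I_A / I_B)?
I_A/I_B = 10^(Δβ/10) = 398.1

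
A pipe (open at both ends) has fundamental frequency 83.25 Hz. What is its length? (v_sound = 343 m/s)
L = v/(2f₁) = 2.06 m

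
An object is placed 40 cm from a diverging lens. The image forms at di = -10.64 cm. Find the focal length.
1/f = 1/do + 1/di → f = -14.5 cm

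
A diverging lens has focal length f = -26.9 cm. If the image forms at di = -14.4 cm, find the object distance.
1/do = 1/f − 1/di → do = 30.99 cm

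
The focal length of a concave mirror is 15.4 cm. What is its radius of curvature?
R = 2|f| = 30.8 cm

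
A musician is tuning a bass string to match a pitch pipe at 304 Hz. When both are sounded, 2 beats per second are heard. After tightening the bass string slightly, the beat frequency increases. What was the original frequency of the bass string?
306 Hz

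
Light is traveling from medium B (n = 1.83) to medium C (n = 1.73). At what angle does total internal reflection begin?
θc = arcsin(n₂/n₁) = 70.97°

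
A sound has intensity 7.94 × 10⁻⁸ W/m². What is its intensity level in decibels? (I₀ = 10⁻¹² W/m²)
β = 10·log₁₀(I/I₀) = 49 dB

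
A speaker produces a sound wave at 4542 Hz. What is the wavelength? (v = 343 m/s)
λ = v/f = 0.07552 m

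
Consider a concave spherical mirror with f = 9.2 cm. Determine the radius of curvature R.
R = 2|f| = 18.4 cm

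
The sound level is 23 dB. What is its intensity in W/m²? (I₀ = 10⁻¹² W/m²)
I = I₀·10^(β/10) = 2.00 × 10⁻¹⁰ W/m²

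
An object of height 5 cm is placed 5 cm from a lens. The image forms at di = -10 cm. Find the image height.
hi = (-di/do) × ho = 10 cm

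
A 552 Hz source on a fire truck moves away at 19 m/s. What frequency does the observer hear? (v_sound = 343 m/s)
f_obs = f·v/(v + v_s) = 523 Hz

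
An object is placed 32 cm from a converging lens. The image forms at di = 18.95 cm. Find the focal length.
1/f = 1/do + 1/di → f = 11.9 cm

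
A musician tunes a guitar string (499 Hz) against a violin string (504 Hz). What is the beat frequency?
5 Hz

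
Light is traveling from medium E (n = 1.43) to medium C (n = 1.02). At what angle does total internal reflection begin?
θc = arcsin(n₂/n₁) = 45.5°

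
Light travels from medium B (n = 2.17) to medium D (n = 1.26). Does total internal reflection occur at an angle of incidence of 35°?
θc = arcsin(n₂/n₁) = 35.5°; 35° < θc, so no — the ray refracts.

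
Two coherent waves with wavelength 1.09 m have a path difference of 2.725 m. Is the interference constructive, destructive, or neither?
destructive — path difference = 2.5λ, an odd multiple of λ/2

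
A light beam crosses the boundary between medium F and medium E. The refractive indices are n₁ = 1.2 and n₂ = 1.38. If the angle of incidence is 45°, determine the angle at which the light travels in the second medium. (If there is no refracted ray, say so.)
sin θ₂ = (n₁/n₂)·sin θ₁ = 0.6149 → θ₂ = 37.94°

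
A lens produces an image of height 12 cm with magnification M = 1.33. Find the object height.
ho = |hi|/|M| = 9.023 cm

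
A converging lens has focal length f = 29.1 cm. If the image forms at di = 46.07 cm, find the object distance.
1/do = 1/f − 1/di → do = 79 cm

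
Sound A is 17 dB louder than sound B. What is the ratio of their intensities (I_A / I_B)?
I_A/I_B = 10^(Δβ/10) = 50.12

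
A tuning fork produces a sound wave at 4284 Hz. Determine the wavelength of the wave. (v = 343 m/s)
λ = v/f = 0.08007 m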